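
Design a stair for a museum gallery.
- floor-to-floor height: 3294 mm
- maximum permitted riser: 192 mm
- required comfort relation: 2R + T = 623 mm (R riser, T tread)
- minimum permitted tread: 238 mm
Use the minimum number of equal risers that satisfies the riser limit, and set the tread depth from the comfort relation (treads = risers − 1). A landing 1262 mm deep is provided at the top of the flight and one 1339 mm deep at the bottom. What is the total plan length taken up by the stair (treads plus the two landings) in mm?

At most 192 each: 3294/192 = 17.16, giving 18 risers.
R = 3294 ÷ 18 = 183 mm.
T = 623 − 2·183 = 257 mm, which satisfies the 238 mm minimum.
18 risers give 17 treads; going = 17 × 257 = 4369 mm.
Add landings: 4369 + 1262 + 1339 = 6970 mm.

6970 mm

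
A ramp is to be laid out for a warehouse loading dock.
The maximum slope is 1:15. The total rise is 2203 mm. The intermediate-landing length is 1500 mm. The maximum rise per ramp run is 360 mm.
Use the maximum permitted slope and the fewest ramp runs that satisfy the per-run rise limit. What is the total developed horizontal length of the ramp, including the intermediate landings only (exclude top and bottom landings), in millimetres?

2203 / 360 = 6.12, so 7 ramp runs are needed. That means 6 intermediate landings.
Ramp run (horizontal) at 1:15: 2203 × 15 = 33045 mm.
6 intermediate landings contribute 6 × 1500 = 9000 mm.
Total developed length = 33045 + 9000 = 42045 mm.

42045 mm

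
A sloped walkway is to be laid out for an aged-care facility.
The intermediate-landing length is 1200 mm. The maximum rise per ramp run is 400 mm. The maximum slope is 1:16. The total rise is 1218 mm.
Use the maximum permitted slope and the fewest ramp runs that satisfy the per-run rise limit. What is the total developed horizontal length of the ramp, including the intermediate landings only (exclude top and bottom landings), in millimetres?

At most 400 each: 1218/400 = 3.04, giving 4 ramp runs. That means 3 intermediate landings.
Horizontal run for 1218 mm of rise at 1:16 is 1218 × 16 = 19488 mm.
3 intermediate landings contribute 3 × 1200 = 3600 mm.
Developed length = 19488 + 3600 = 23088 mm.

23088 mm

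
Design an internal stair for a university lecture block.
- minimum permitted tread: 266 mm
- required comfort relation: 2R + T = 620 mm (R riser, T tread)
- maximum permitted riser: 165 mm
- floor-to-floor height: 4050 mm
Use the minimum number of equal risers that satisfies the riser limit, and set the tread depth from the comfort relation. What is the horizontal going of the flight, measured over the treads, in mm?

4050 / 165 = 24.55, so 25 risers are needed.
Each riser is 4050/25 = 162 mm (≤ 165 mm).
T = 620 − 2·162 = 296 mm, which satisfies the 266 mm minimum.
Going = (25 − 1) × 296 = 7104 mm.

7104 mm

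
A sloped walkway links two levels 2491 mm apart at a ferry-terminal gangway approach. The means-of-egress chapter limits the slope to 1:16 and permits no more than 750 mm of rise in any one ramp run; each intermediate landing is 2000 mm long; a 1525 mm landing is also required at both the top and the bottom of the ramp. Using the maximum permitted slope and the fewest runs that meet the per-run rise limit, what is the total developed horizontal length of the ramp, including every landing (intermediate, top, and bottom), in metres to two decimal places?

48.91 m

2491 / 750 = 3.32, so 4 ramp runs are needed. That means 3 intermediate landings.
Horizontal run for 2491 mm of rise at 1:16 is 2491 × 16 = 39856 mm.
Intermediate landings: 3 × 2000 = 6000 mm.
Top and bottom landings: 2 × 1525 = 3050 mm.
Total = 39856 + 6000 + 3050 = 48906 mm.
= 48.91 m.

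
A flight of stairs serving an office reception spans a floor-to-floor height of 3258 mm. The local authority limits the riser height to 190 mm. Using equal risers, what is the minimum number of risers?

At most 190 each: 3258/190 = 17.15, giving 18 risers.

18 risers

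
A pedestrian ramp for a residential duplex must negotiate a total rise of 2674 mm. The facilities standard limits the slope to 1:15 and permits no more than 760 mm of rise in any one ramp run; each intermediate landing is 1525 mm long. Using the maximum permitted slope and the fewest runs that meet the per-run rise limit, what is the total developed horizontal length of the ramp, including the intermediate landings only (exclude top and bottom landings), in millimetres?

2674 / 760 = 3.52, so 4 ramp runs are needed. That means 3 intermediate landings.
Ramp run (horizontal) at 1:15: 2674 × 15 = 40110 mm.
Intermediate landings: 3 × 1525 = 4575 mm.
Total developed length = 40110 + 4575 = 44685 mm.

44685 mm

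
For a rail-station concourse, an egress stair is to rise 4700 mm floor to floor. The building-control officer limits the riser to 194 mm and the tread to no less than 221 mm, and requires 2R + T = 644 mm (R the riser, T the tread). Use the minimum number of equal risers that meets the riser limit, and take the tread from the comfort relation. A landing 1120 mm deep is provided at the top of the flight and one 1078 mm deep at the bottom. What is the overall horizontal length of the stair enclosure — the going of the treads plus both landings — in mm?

At most 194 each: 4700/194 = 24.23, giving 25 risers.
Each riser is 4700/25 = 188 mm (≤ 194 mm).
Tread T = 644 − 2 × 188 = 268 mm (≥ 221 mm).
25 risers give 24 treads; going = 24 × 268 = 6432 mm.
Enclosure = 6432 + 1120 + 1078 = 8630 mm.

8630 mm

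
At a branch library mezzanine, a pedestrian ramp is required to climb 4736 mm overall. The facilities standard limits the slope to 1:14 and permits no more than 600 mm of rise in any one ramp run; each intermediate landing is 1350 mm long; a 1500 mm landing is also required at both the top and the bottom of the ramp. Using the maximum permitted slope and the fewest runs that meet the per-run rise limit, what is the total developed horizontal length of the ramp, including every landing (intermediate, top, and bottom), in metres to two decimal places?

78.75 m

4736 / 600 = 7.893 → round up to 8 ramp runs. That means 7 intermediate landings.
Horizontal run for 4736 mm of rise at 1:14 is 4736 × 14 = 66304 mm.
Intermediate landings: 7 × 1350 = 9450 mm.
Top and bottom landings: 2 × 1500 = 3000 mm.
Total = 66304 + 9450 + 3000 = 78754 mm.
= 78.75 m.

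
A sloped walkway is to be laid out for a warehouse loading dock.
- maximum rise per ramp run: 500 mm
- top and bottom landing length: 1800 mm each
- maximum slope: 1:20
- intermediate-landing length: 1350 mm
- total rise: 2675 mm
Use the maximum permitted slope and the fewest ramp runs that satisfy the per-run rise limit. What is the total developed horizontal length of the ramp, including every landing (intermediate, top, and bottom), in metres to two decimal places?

2675 / 500 = 5.35, so 6 ramp runs are needed. That means 5 intermediate landings.
Horizontal run for 2675 mm of rise at 1:20 is 2675 × 20 = 53500 mm.
Intermediate landings: 5 × 1350 = 6750 mm.
Top and bottom landings: 2 × 1800 = 3600 mm.
Total = 53500 + 6750 + 3600 = 63850 mm.
= 63.85 m.

63.85 m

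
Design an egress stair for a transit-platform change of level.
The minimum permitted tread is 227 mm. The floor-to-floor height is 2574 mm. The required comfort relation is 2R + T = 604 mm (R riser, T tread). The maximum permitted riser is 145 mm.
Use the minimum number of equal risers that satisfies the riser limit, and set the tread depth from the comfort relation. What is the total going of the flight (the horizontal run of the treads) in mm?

5406 mm

At most 145 each: 2574/145 = 17.75, giving 18 risers.
Riser R = 2574 / 18 = 143 mm, within the 145 mm limit.
Tread T = 604 − 2 × 143 = 318 mm (≥ 227 mm).
Going = (18 − 1) × 318 = 5406 mm.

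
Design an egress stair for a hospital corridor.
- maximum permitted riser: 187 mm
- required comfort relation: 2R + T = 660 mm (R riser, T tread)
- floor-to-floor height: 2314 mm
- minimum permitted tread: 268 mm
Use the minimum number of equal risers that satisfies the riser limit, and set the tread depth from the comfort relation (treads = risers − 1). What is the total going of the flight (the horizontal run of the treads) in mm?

3648 mm

2314 / 187 = 12.374 → round up to 13 risers.
Each riser is 2314/13 = 178 mm (≤ 187 mm).
Tread T = 660 − 2 × 178 = 304 mm (≥ 268 mm).
13 risers give 12 treads; going = 12 × 304 = 3648 mm.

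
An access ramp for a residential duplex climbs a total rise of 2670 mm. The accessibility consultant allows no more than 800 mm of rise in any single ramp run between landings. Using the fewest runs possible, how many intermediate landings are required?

3 intermediate landings

2670 / 800 = 3.34, so 4 ramp runs are needed.
4 runs are separated by 3 intermediate landings.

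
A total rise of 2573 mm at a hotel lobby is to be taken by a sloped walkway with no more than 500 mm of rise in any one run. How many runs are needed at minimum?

2573 / 500 = 5.15, so 6 ramp runs are needed.

6 runs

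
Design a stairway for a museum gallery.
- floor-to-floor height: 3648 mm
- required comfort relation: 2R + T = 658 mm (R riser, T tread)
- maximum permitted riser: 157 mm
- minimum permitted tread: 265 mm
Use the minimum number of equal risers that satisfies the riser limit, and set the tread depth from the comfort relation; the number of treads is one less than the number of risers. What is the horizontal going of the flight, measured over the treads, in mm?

8142 mm

At most 157 each: 3648/157 = 23.24, giving 24 risers.
R = 3648 ÷ 24 = 152 mm.
Tread T = 658 − 2 × 152 = 354 mm (≥ 265 mm).
24 risers give 23 treads; going = 23 × 354 = 8142 mm.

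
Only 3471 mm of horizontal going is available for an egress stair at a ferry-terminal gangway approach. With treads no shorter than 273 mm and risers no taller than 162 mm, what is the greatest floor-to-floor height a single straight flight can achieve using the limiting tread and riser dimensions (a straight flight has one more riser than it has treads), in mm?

3471 / 273 = 12.71, so 12 treads fit.
Risers = treads + 1 = 13.
Maximum height = 13 × 162 = 2106 mm.

2106 mm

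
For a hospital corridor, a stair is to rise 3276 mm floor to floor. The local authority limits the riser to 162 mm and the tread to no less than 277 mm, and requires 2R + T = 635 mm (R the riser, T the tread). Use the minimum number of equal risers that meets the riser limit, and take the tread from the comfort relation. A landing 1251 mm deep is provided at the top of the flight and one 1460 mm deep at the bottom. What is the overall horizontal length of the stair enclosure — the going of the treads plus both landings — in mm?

9171 mm

⌈3276/162⌉ = 21 risers.
R = 3276 ÷ 21 = 156 mm.
T = 635 − 2·156 = 323 mm, which satisfies the 277 mm minimum.
Going = (21 − 1) × 323 = 6460 mm.
Add landings: 6460 + 1251 + 1460 = 9171 mm.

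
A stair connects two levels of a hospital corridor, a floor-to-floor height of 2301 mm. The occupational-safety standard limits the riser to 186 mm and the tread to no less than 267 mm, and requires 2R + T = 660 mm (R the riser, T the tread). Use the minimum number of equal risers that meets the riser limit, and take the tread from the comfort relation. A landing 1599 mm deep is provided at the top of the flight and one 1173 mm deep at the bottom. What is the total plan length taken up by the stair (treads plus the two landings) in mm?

6444 mm

⌈2301/186⌉ = 13 risers.
R = 2301 ÷ 13 = 177 mm.
Tread T = 660 − 2 × 177 = 306 mm (≥ 267 mm).
13 risers give 12 treads; going = 12 × 306 = 3672 mm.
Add landings: 3672 + 1599 + 1173 = 6444 mm.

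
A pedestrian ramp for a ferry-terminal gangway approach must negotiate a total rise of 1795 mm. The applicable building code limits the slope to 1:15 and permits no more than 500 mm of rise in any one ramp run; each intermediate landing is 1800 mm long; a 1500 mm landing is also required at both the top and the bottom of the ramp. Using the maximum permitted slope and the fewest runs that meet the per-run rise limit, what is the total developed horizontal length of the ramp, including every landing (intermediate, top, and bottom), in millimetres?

35325 mm

⌈1795/500⌉ = 4 ramp runs. That means 3 intermediate landings.
Horizontal run for 1795 mm of rise at 1:15 is 1795 × 15 = 26925 mm.
Intermediate landings: 3 × 1800 = 5400 mm.
Top and bottom landings: 2 × 1500 = 3000 mm.
Total = 26925 + 5400 + 3000 = 35325 mm.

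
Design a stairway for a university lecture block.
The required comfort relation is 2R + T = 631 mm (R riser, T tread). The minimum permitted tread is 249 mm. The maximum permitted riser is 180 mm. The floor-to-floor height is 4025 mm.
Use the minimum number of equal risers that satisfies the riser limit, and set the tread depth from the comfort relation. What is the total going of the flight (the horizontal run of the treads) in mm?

4025 / 180 = 22.36, so 23 risers are needed.
R = 4025 ÷ 23 = 175 mm.
T = 631 − 2·175 = 281 mm, which satisfies the 249 mm minimum.
Treads = 23 − 1 = 22; going = 22 × 281 = 6182 mm.

6182 mm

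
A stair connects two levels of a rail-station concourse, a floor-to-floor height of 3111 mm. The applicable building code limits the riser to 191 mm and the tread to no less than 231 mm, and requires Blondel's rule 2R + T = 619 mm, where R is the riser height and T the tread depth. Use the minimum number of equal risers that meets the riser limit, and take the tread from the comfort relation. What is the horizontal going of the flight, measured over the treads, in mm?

4048 mm

3111 / 191 = 16.29, so 17 risers are needed.
Riser R = 3111 / 17 = 183 mm, within the 191 mm limit.
Tread T = 619 − 2 × 183 = 253 mm (≥ 231 mm).
Treads = 17 − 1 = 16; going = 16 × 253 = 4048 mm.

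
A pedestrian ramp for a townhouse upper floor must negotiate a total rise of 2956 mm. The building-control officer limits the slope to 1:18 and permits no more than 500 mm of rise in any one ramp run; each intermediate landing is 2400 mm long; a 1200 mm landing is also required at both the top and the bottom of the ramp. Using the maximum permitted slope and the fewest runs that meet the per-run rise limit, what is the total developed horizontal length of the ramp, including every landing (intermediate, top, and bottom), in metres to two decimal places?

2956 / 500 = 5.91, so 6 ramp runs are needed. That means 5 intermediate landings.
Horizontal run for 2956 mm of rise at 1:18 is 2956 × 18 = 53208 mm.
5 intermediate landings contribute 5 × 2400 = 12000 mm.
Top and bottom landings: 2 × 1200 = 2400 mm.
Total = 53208 + 12000 + 2400 = 67608 mm.
= 67.61 m.

67.61 m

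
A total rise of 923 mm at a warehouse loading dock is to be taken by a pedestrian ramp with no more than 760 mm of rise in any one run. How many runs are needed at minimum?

2 runs

At most 760 each: 923/760 = 1.21, giving 2 ramp runs.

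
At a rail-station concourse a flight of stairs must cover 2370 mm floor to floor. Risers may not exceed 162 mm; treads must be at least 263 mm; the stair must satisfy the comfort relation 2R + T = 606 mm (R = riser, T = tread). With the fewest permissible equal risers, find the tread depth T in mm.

2370 / 162 = 14.63, so 15 risers are needed.
Each riser is 2370/15 = 158 mm (≤ 162 mm).
Tread T = 606 − 2 × 158 = 290 mm (≥ 263 mm).

290 mm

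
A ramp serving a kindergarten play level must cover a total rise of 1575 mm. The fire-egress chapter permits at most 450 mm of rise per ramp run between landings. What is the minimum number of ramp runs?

1575 / 450 = 3.50, so 4 ramp runs are needed.

4 runs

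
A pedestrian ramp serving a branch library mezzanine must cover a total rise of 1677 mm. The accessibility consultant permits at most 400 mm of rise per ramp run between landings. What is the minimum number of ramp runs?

1677 / 400 = 4.192 → round up to 5 ramp runs.

5 runs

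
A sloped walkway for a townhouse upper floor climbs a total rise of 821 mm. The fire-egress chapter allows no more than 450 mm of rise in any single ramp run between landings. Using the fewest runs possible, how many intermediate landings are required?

1 intermediate landings

At most 450 each: 821/450 = 1.82, giving 2 ramp runs.
2 runs are separated by 1 intermediate landings.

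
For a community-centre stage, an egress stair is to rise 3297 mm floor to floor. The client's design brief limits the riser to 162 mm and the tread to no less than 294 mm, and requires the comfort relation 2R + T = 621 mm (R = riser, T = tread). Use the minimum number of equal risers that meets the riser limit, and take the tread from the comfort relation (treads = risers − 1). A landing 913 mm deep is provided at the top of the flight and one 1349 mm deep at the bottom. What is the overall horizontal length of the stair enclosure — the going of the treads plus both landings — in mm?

⌈3297/162⌉ = 21 risers.
Each riser is 3297/21 = 157 mm (≤ 162 mm).
From 2R + T = 621: T = 621 − 314 = 307 mm.
Going = (21 − 1) × 307 = 6140 mm.
Add landings: 6140 + 913 + 1349 = 8402 mm.

8402 mm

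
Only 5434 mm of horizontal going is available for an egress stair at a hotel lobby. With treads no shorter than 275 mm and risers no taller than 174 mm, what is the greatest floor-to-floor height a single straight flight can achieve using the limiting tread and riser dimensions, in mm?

5434 / 275 = 19.76, so 19 treads fit.
Risers = treads + 1 = 20.
Maximum height = 20 × 174 = 3480 mm.

3480 mm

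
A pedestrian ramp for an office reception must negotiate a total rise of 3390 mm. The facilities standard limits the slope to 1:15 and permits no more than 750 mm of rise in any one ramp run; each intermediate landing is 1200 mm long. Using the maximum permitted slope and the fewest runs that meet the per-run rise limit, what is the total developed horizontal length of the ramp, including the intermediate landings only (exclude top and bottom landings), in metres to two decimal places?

55.65 m

3390 / 750 = 4.52, so 5 ramp runs are needed. That means 4 intermediate landings.
Horizontal run for 3390 mm of rise at 1:15 is 3390 × 15 = 50850 mm.
4 intermediate landings contribute 4 × 1200 = 4800 mm.
Total developed length = 50850 + 4800 = 55650 mm.
= 55.65 m.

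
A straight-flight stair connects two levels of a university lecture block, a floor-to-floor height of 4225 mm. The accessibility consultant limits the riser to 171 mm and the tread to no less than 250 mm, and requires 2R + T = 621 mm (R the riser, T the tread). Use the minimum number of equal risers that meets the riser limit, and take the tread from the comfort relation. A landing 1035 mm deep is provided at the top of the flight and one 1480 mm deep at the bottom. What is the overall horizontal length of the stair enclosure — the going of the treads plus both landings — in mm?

⌈4225/171⌉ = 25 risers.
R = 4225 ÷ 25 = 169 mm.
T = 621 − 2·169 = 283 mm, which satisfies the 250 mm minimum.
Going = (25 − 1) × 283 = 6792 mm.
Enclosure = 6792 + 1035 + 1480 = 9307 mm.

9307 mm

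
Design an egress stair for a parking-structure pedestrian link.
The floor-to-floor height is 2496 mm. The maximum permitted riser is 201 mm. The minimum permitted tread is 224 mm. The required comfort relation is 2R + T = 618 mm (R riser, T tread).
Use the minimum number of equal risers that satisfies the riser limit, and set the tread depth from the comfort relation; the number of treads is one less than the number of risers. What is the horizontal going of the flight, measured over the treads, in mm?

2808 mm

At most 201 each: 2496/201 = 12.42, giving 13 risers.
R = 2496 ÷ 13 = 192 mm.
From 2R + T = 618: T = 618 − 384 = 234 mm.
Treads = 13 − 1 = 12; going = 12 × 234 = 2808 mm.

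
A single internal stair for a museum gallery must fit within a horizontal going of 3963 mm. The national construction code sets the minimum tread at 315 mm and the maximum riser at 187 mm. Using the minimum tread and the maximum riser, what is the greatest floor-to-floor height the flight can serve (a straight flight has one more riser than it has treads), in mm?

2431 mm

3963 / 315 = 12.58, so 12 treads fit.
Risers = treads + 1 = 13.
Maximum height = 13 × 187 = 2431 mm.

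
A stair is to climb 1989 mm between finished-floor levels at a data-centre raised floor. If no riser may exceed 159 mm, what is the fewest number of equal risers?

13 risers

1989 / 159 = 12.51, so 13 risers are needed.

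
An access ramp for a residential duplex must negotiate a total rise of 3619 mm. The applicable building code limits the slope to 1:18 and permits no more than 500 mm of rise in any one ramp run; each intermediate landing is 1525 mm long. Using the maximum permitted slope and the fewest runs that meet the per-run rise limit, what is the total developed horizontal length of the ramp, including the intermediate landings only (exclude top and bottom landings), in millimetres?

75817 mm

⌈3619/500⌉ = 8 ramp runs. That means 7 intermediate landings.
Horizontal run for 3619 mm of rise at 1:18 is 3619 × 18 = 65142 mm.
7 intermediate landings contribute 7 × 1525 = 10675 mm.
Developed length = 65142 + 10675 = 75817 mm.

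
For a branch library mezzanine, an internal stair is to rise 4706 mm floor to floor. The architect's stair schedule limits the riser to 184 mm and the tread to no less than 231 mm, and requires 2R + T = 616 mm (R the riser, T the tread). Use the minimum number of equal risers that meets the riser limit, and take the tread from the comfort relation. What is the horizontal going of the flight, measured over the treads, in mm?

6350 mm

4706 / 184 = 25.576 → round up to 26 risers.
Each riser is 4706/26 = 181 mm (≤ 184 mm).
T = 616 − 2·181 = 254 mm, which satisfies the 231 mm minimum.
Going = (26 − 1) × 254 = 6350 mm.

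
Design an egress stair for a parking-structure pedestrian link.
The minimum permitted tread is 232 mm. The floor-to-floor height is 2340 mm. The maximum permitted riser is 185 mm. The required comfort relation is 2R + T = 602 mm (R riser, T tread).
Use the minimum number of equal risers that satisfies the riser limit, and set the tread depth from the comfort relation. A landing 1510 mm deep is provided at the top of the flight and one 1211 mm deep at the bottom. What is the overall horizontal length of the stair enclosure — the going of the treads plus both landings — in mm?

5625 mm

⌈2340/185⌉ = 13 risers.
Riser R = 2340 / 13 = 180 mm, within the 185 mm limit.
From 2R + T = 602: T = 602 − 360 = 242 mm.
Treads = 13 − 1 = 12; going = 12 × 242 = 2904 mm.
Enclosure = 2904 + 1510 + 1211 = 5625 mm.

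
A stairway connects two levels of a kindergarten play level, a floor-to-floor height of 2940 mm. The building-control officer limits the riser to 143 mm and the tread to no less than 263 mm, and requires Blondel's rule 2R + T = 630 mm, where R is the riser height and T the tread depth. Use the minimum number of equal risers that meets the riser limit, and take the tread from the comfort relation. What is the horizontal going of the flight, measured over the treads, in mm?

7000 mm

⌈2940/143⌉ = 21 risers.
Riser R = 2940 / 21 = 140 mm, within the 143 mm limit.
Tread T = 630 − 2 × 140 = 350 mm (≥ 263 mm).
Going = (21 − 1) × 350 = 7000 mm.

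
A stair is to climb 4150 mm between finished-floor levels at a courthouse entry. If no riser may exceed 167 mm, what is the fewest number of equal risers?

25 risers

⌈4150/167⌉ = 25 risers.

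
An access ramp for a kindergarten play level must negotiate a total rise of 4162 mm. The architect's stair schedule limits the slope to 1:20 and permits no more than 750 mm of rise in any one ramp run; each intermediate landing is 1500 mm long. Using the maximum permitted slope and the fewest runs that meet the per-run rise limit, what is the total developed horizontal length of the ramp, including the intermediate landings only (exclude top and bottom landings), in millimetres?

90740 mm

⌈4162/750⌉ = 6 ramp runs. That means 5 intermediate landings.
Ramp run (horizontal) at 1:20: 4162 × 20 = 83240 mm.
Intermediate landings: 5 × 1500 = 7500 mm.
Total developed length = 83240 + 7500 = 90740 mm.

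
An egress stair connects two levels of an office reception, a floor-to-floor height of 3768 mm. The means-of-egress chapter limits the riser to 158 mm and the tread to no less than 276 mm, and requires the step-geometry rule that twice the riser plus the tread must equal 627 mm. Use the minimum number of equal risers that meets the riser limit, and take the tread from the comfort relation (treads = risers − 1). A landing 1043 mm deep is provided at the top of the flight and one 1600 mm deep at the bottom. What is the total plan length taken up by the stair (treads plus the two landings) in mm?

9842 mm

At most 158 each: 3768/158 = 23.85, giving 24 risers.
Each riser is 3768/24 = 157 mm (≤ 158 mm).
T = 627 − 2·157 = 313 mm, which satisfies the 276 mm minimum.
24 risers give 23 treads; going = 23 × 313 = 7199 mm.
Add landings: 7199 + 1043 + 1600 = 9842 mm.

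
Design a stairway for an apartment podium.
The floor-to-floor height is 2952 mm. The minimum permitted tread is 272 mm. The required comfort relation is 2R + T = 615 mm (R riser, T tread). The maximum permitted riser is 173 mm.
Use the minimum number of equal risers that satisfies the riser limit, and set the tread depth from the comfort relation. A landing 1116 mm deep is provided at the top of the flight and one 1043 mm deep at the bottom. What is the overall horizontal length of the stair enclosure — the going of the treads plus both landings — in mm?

7038 mm

2952 / 173 = 17.064 → round up to 18 risers.
Riser R = 2952 / 18 = 164 mm, within the 173 mm limit.
T = 615 − 2·164 = 287 mm, which satisfies the 272 mm minimum.
18 risers give 17 treads; going = 17 × 287 = 4879 mm.
Add landings: 4879 + 1116 + 1043 = 7038 mm.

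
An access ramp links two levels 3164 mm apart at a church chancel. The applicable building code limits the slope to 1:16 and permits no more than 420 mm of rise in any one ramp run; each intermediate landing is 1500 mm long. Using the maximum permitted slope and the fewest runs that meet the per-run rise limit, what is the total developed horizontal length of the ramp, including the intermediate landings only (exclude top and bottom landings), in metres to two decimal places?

3164 / 420 = 7.53, so 8 ramp runs are needed. That means 7 intermediate landings.
Horizontal run for 3164 mm of rise at 1:16 is 3164 × 16 = 50624 mm.
Intermediate landings: 7 × 1500 = 10500 mm.
Total developed length = 50624 + 10500 = 61124 mm.
= 61.12 m.

61.12 m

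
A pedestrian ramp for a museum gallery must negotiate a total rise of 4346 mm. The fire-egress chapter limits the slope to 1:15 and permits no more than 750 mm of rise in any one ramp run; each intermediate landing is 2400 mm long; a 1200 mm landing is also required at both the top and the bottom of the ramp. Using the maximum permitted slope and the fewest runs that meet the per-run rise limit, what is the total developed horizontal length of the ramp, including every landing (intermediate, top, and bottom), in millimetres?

⌈4346/750⌉ = 6 ramp runs. That means 5 intermediate landings.
Horizontal run for 4346 mm of rise at 1:15 is 4346 × 15 = 65190 mm.
5 intermediate landings contribute 5 × 2400 = 12000 mm.
Top and bottom landings: 2 × 1200 = 2400 mm.
Total = 65190 + 12000 + 2400 = 79590 mm.

79590 mm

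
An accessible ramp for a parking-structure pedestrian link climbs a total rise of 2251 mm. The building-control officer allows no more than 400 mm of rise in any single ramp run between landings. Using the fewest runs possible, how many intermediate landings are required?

5 intermediate landings

⌈2251/400⌉ = 6 ramp runs.
6 runs are separated by 5 intermediate landings.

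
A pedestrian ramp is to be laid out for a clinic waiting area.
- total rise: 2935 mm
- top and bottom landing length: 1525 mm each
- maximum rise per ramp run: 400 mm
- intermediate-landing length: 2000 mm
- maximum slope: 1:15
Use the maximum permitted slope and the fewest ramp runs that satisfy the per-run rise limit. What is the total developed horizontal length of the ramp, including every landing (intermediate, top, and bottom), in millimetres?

61075 mm

2935 / 400 = 7.34, so 8 ramp runs are needed. That means 7 intermediate landings.
Horizontal run for 2935 mm of rise at 1:15 is 2935 × 15 = 44025 mm.
Intermediate landings: 7 × 2000 = 14000 mm.
Top and bottom landings: 2 × 1525 = 3050 mm.
Total = 44025 + 14000 + 3050 = 61075 mm.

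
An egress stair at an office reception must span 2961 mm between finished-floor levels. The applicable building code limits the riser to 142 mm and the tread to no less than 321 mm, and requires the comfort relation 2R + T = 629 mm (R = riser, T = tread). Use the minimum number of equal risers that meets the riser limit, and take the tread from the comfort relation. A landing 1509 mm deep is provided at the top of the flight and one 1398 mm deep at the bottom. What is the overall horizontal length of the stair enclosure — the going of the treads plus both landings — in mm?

9847 mm

At most 142 each: 2961/142 = 20.85, giving 21 risers.
R = 2961 ÷ 21 = 141 mm.
From 2R + T = 629: T = 629 − 282 = 347 mm.
21 risers give 20 treads; going = 20 × 347 = 6940 mm.
Enclosure = 6940 + 1509 + 1398 = 9847 mm.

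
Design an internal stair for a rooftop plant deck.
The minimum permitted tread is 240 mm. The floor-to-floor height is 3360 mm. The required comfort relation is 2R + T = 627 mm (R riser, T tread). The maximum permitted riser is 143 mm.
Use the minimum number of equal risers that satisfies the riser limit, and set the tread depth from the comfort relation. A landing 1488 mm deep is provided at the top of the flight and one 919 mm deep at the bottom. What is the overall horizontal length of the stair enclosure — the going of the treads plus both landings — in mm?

At most 143 each: 3360/143 = 23.50, giving 24 risers.
Riser R = 3360 / 24 = 140 mm, within the 143 mm limit.
From 2R + T = 627: T = 627 − 280 = 347 mm.
Going = (24 − 1) × 347 = 7981 mm.
Enclosure = 7981 + 1488 + 919 = 10388 mm.

10388 mm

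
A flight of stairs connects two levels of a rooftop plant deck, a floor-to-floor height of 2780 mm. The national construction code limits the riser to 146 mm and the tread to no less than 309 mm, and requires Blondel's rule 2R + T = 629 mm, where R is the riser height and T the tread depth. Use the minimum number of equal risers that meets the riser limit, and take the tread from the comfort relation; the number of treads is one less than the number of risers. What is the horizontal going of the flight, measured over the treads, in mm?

At most 146 each: 2780/146 = 19.04, giving 20 risers.
Riser R = 2780 / 20 = 139 mm, within the 146 mm limit.
From 2R + T = 629: T = 629 − 278 = 351 mm.
20 risers give 19 treads; going = 19 × 351 = 6669 mm.

6669 mm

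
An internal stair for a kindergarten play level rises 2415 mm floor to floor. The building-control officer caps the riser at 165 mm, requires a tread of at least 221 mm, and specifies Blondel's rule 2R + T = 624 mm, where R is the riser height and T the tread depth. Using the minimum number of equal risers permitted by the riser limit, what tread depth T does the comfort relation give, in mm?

⌈2415/165⌉ = 15 risers.
R = 2415 ÷ 15 = 161 mm.
From 2R + T = 624: T = 624 − 322 = 302 mm.

302 mm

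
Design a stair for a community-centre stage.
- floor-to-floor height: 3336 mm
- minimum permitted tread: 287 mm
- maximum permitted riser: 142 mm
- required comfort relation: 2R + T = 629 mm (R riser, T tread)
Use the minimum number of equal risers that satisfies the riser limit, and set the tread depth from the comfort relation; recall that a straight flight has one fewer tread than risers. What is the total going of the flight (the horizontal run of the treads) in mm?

8073 mm

⌈3336/142⌉ = 24 risers.
Riser R = 3336 / 24 = 139 mm, within the 142 mm limit.
From 2R + T = 629: T = 629 − 278 = 351 mm.
24 risers give 23 treads; going = 23 × 351 = 8073 mm.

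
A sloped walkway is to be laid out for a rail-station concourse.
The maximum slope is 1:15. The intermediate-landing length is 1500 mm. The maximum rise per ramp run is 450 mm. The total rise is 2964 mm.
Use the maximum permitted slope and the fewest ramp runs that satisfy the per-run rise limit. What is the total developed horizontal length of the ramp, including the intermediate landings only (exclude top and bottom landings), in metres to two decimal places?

⌈2964/450⌉ = 7 ramp runs. That means 6 intermediate landings.
Ramp run (horizontal) at 1:15: 2964 × 15 = 44460 mm.
Intermediate landings: 6 × 1500 = 9000 mm.
Developed length = 44460 + 9000 = 53460 mm.
= 53.46 m.

53.46 m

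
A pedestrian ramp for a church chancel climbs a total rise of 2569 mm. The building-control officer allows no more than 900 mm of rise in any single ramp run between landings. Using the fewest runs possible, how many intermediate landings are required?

2569 / 900 = 2.854 → round up to 3 ramp runs.
3 runs are separated by 2 intermediate landings.

2 intermediate landings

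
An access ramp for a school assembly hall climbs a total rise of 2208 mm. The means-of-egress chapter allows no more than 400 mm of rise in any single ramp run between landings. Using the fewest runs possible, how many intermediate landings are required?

2208 / 400 = 5.520 → round up to 6 ramp runs.
6 runs are separated by 5 intermediate landings.

5 intermediate landings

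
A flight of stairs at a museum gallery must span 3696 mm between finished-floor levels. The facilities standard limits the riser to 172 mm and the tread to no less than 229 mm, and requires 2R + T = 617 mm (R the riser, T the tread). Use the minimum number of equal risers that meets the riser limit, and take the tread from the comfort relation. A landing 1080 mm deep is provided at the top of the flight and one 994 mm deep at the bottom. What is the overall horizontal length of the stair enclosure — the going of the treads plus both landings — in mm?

At most 172 each: 3696/172 = 21.49, giving 22 risers.
Each riser is 3696/22 = 168 mm (≤ 172 mm).
T = 617 − 2·168 = 281 mm, which satisfies the 229 mm minimum.
Going = (22 − 1) × 281 = 5901 mm.
Enclosure = 5901 + 1080 + 994 = 7975 mm.

7975 mm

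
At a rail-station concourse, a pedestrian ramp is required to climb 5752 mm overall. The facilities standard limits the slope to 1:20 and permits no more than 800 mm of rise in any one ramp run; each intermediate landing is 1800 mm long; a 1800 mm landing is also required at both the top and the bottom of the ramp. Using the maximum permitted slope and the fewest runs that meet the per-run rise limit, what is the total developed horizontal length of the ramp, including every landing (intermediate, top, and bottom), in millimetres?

131240 mm

At most 800 each: 5752/800 = 7.19, giving 8 ramp runs. That means 7 intermediate landings.
Horizontal run for 5752 mm of rise at 1:20 is 5752 × 20 = 115040 mm.
7 intermediate landings contribute 7 × 1800 = 12600 mm.
Top and bottom landings: 2 × 1800 = 3600 mm.
Total = 115040 + 12600 + 3600 = 131240 mm.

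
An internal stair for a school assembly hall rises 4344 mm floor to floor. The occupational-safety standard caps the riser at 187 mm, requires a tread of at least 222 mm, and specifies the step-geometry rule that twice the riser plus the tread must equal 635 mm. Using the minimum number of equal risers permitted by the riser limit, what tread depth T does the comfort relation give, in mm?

4344 / 187 = 23.23, so 24 risers are needed.
R = 4344 ÷ 24 = 181 mm.
T = 635 − 2·181 = 273 mm, which satisfies the 222 mm minimum.

273 mm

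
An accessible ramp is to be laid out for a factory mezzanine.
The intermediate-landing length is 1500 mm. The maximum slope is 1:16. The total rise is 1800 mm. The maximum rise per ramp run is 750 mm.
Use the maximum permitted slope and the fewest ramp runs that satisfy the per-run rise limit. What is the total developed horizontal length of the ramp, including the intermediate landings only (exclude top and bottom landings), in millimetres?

⌈1800/750⌉ = 3 ramp runs. That means 2 intermediate landings.
Horizontal run for 1800 mm of rise at 1:16 is 1800 × 16 = 28800 mm.
Intermediate landings: 2 × 1500 = 3000 mm.
Developed length = 28800 + 3000 = 31800 mm.

31800 mm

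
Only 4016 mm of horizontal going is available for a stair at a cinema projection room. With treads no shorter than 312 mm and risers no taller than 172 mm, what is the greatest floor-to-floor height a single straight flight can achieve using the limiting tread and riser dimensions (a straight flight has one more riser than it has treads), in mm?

2236 mm

4016 / 312 = 12.87, so 12 treads fit.
Risers = treads + 1 = 13.
Maximum height = 13 × 172 = 2236 mm.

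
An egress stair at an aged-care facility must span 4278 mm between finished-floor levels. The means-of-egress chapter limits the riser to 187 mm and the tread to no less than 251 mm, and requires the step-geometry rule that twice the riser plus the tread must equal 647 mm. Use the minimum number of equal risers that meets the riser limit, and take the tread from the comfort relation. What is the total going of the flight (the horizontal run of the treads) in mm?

4278 / 187 = 22.877 → round up to 23 risers.
Each riser is 4278/23 = 186 mm (≤ 187 mm).
T = 647 − 2·186 = 275 mm, which satisfies the 251 mm minimum.
Going = (23 − 1) × 275 = 6050 mm.

6050 mm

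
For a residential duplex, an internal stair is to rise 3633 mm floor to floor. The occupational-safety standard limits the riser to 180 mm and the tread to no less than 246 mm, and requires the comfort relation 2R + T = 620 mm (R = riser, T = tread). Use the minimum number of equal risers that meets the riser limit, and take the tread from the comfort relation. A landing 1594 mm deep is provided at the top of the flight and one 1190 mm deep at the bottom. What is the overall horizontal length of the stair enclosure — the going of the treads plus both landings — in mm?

3633 / 180 = 20.18, so 21 risers are needed.
R = 3633 ÷ 21 = 173 mm.
T = 620 − 2·173 = 274 mm, which satisfies the 246 mm minimum.
Treads = 21 − 1 = 20; going = 20 × 274 = 5480 mm.
Enclosure = 5480 + 1594 + 1190 = 8264 mm.

8264 mm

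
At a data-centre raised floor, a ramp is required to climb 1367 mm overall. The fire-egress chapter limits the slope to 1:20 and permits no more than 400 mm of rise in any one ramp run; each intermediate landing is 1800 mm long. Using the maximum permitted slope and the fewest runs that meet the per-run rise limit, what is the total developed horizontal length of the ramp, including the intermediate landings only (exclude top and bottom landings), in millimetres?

32740 mm

⌈1367/400⌉ = 4 ramp runs. That means 3 intermediate landings.
Horizontal run for 1367 mm of rise at 1:20 is 1367 × 20 = 27340 mm.
Intermediate landings: 3 × 1800 = 5400 mm.
Developed length = 27340 + 5400 = 32740 mm.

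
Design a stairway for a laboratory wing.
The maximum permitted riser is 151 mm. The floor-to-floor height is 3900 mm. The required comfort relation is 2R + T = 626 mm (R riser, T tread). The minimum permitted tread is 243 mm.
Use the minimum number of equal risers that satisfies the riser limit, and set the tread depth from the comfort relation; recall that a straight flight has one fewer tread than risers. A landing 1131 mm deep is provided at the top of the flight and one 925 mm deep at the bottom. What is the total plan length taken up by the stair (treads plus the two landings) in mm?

3900 / 151 = 25.83, so 26 risers are needed.
R = 3900 ÷ 26 = 150 mm.
Tread T = 626 − 2 × 150 = 326 mm (≥ 243 mm).
Going = (26 − 1) × 326 = 8150 mm.
Enclosure = 8150 + 1131 + 925 = 10206 mm.

10206 mm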